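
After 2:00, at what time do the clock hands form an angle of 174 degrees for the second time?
At t minutes past 2:00, the hour hand is at 30 x 2 + 0.5t degrees and the minute hand is at 6t degrees.
The smaller angle between them is 174 degrees when |30H - 5.5t| = 174 or |30H - 5.5t| = 186.
With H = 2, solve 30 x 2 - 5.5t = +/- target for each target:
  t = (30 x 2 - 174) / 5.5 = -20.73 (outside (0, 60))
  t = (30 x 2 + 174) / 5.5 = 42.55
  t = (30 x 2 - 186) / 5.5 = -22.91 (outside (0, 60))
  t = (30 x 2 + 186) / 5.5 = 44.73
Valid solutions in (0, 60): {42.55, 44.73} minutes.
The second occurrence is t = 44.73 minutes.
The hands form a 174-degree angle at 44.73 minutes past 2:00.

Final answer: 44.73 minutes past 2:00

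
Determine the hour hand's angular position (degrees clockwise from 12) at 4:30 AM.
The hour hand moves 30 degrees per hour and 0.5 degrees per minute.
At 4:30: (4) x 30 + 30 x 0.5 = 120 + 15 = 135 degrees

Final answer: 135 degrees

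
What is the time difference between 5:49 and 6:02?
From 5:49 to 6:02:
(6 x 60 + 2) - (5 x 60 + 49) = 362 - 349 = 13 minutes
= 13 minutes

Final answer: 13 minutes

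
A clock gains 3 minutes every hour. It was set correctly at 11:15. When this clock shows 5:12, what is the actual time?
For every 60 true minutes, the faulty clock advances 63 minutes, so 1 faulty-clock minute corresponds to 60/63 true minutes.
From 11:15 to 5:12 on the faulty dial is 357 minutes.
True elapsed: 357 x 60/63 = 340 minutes = 5 hours and 40 minutes.
True time: 11:15 + 5 hours and 40 minutes = 4:55.

Final answer: 4:55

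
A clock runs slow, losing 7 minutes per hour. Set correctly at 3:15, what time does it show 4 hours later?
For every 60 true minutes, the faulty clock advances 60 - 7 = 53 minutes.
True elapsed: 4 hours = 240 minutes.
Faulty clock advances: 240 x 53/60 = 212 minutes (drift: 28 minutes behind).
Shown time: 3:15 + 212 minutes = 6:47.

Final answer: 6:47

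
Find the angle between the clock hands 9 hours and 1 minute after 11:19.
First find the time 9 hours and 1 minute after 11:19.
Total minutes: 11 x 60 + 19 + 9 x 60 + 1 = 1220.
1220 mod 720 = 500 minutes = 8:20.
Now compute the angle at 8:20:
Hour hand: 8 x 30 + 20 x 0.5 = 250 degrees
Minute hand: 20 x 6 = 120 degrees
Difference: |250 - 120| = 130 degrees
The angle is 130 degrees

Final answer: 130 degrees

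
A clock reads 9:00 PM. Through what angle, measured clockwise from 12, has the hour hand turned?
The hour hand moves 30 degrees per hour and 0.5 degrees per minute.
At 9:00: (9) x 30 + 0 x 0.5 = 270 + 0 = 270 degrees

Final answer: 270 degrees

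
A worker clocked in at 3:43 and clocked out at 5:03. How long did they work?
From 3:43 to 5:03:
(5 x 60 + 3) - (3 x 60 + 43) = 303 - 223 = 80 minutes
= 1 hour and 20 minutes

Final answer: 1 hour and 20 minutes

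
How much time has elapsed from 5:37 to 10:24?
From 5:37 to 10:24:
(10 x 60 + 24) - (5 x 60 + 37) = 624 - 337 = 287 minutes
= 4 hours and 47 minutes

Final answer: 4 hours and 47 minutes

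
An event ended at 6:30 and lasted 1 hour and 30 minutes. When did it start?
Starting time: 6:30 = 390 total minutes past 12:00
Subtracting: 1 hour and 30 minutes = 90 minutes
390 - 90 = 300 minutes
= 5 hours past 12:00 = 5:00

Final answer: 5:00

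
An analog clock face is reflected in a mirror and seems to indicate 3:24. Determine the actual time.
Reflection across the vertical (12-6) axis maps a hand at angle A degrees to (360 - A) degrees, which sends a reading of T minutes past 12:00 to (720 - T) minutes past 12:00.
Mirror reads 3:24 = 204 minutes past 12:00.
Actual time: (720 - 204) mod 720 = 516 minutes = 8:36.

Final answer: 8:36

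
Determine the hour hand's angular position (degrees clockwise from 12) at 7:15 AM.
The hour hand moves 30 degrees per hour and 0.5 degrees per minute.
At 7:15: (7) x 30 + 15 x 0.5 = 210 + 7.5 = 217.5 degrees

Final answer: 217.5 degrees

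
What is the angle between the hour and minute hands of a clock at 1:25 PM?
Hour hand position: 1 x 30 + 25 x 0.5 = 42.5 degrees
Minute hand position: 25 x 6 = 150 degrees
Difference: |42.5 - 150| = 107.5 degrees
The angle between the hands is 107.5 degrees

Final answer: 107.5 degrees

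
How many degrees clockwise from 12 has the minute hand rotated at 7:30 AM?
The minute hand moves 6 degrees per minute.
At 7:30: 30 x 6 = 180 degrees

Final answer: 180 degrees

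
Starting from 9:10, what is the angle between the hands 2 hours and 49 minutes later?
First find the time 2 hours and 49 minutes after 9:10.
Total minutes: 9 x 60 + 10 + 2 x 60 + 49 = 719.
719 mod 720 = 719 minutes = 11:59.
Now compute the angle at 11:59:
Hour hand: 11 x 30 + 59 x 0.5 = 359.5 degrees
Minute hand: 59 x 6 = 354 degrees
Difference: |359.5 - 354| = 5.5 degrees
The angle is 5.5 degrees

Final answer: 5.5 degrees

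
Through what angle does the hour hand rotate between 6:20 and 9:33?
The hour hand moves 0.5 degrees per minute.
Time elapsed: 9:33 - 6:20 = 193 minutes
Angular displacement: 193 x 0.5 = 96.5 degrees

Final answer: 96.5 degrees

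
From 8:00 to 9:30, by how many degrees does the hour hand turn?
The hour hand moves 0.5 degrees per minute.
Time elapsed: 9:30 - 8:00 = 90 minutes
Angular displacement: 90 x 0.5 = 45 degrees

Final answer: 45 degrees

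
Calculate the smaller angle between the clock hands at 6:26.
Hour hand position: 6 x 30 + 26 x 0.5 = 193 degrees
Minute hand position: 26 x 6 = 156 degrees
Difference: |193 - 156| = 37 degrees
The angle between the hands is 37 degrees

Final answer: 37 degrees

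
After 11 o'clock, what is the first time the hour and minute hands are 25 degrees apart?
At t minutes past 11:00, the hour hand is at 30 x 11 + 0.5t degrees and the minute hand is at 6t degrees.
The smaller angle between them is 25 degrees when |30H - 5.5t| = 25 or |30H - 5.5t| = 335.
With H = 11, solve 30 x 11 - 5.5t = +/- target for each target:
  t = (30 x 11 - 25) / 5.5 = 55.45
  t = (30 x 11 + 25) / 5.5 = 64.55 (outside (0, 60))
  t = (30 x 11 - 335) / 5.5 = -0.91 (outside (0, 60))
  t = (30 x 11 + 335) / 5.5 = 120.91 (outside (0, 60))
Valid solutions in (0, 60): {55.45} minutes.
The first occurrence is t = 55.45 minutes.
The hands form a 25-degree angle at 55.45 minutes past 11:00.

Final answer: 55.45 minutes past 11:00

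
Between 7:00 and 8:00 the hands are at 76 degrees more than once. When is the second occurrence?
At t minutes past 7:00, the hour hand is at 30 x 7 + 0.5t degrees and the minute hand is at 6t degrees.
The smaller angle between them is 76 degrees when |30H - 5.5t| = 76 or |30H - 5.5t| = 284.
With H = 7, solve 30 x 7 - 5.5t = +/- target for each target:
  t = (30 x 7 - 76) / 5.5 = 24.36
  t = (30 x 7 + 76) / 5.5 = 52
  t = (30 x 7 - 284) / 5.5 = -13.45 (outside (0, 60))
  t = (30 x 7 + 284) / 5.5 = 89.82 (outside (0, 60))
Valid solutions in (0, 60): {24.36, 52} minutes.
The second occurrence is t = 52 minutes.
The hands form a 76-degree angle at 52 minutes past 7:00.

Final answer: 52 minutes past 7:00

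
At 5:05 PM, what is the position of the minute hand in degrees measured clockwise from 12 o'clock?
The minute hand moves 6 degrees per minute.
At 5:05: 5 x 6 = 30 degrees

Final answer: 30 degrees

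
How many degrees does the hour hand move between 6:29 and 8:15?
The hour hand moves 0.5 degrees per minute.
Time elapsed: 8:15 - 6:29 = 106 minutes
Angular displacement: 106 x 0.5 = 53 degrees

Final answer: 53 degrees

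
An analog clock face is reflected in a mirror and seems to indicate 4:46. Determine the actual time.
Reflection across the vertical (12-6) axis maps a hand at angle A degrees to (360 - A) degrees, which sends a reading of T minutes past 12:00 to (720 - T) minutes past 12:00.
Mirror reads 4:46 = 286 minutes past 12:00.
Actual time: (720 - 286) mod 720 = 434 minutes = 7:14.

Final answer: 7:14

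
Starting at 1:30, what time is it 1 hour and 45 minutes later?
Starting time: 1:30
Adding 45 minutes to 30 minutes: 30 + 45 = 75 minutes = 1 hour and 15 minutes
Adding 1 hour: 1 + 1 + 1 (carry) = 3
Final time: 3:15

Final answer: 3:15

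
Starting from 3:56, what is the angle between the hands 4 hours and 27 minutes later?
First find the time 4 hours and 27 minutes after 3:56.
Total minutes: 3 x 60 + 56 + 4 x 60 + 27 = 503.
503 mod 720 = 503 minutes = 8:23.
Now compute the angle at 8:23:
Hour hand: 8 x 30 + 23 x 0.5 = 251.5 degrees
Minute hand: 23 x 6 = 138 degrees
Difference: |251.5 - 138| = 113.5 degrees
The angle is 113.5 degrees

Final answer: 113.5 degrees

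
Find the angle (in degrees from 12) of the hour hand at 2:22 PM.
The hour hand moves 30 degrees per hour and 0.5 degrees per minute.
At 2:22: (2) x 30 + 22 x 0.5 = 60 + 11 = 71 degrees

Final answer: 71 degrees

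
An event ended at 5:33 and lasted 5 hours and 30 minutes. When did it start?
Starting time: 5:33 = 333 total minutes past 12:00
Subtracting: 5 hours and 30 minutes = 330 minutes
333 - 330 = 3 minutes
= 3 minutes past 12:00 = 12:03

Final answer: 12:03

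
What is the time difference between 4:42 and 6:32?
From 4:42 to 6:32:
(6 x 60 + 32) - (4 x 60 + 42) = 392 - 282 = 110 minutes
= 1 hour and 50 minutes

Final answer: 1 hour and 50 minutes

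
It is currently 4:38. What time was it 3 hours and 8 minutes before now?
Starting time: 4:38 = 278 total minutes past 12:00
Subtracting: 3 hours and 8 minutes = 188 minutes
278 - 188 = 90 minutes
= 1 hour and 30 minutes past 12:00 = 1:30

Final answer: 1:30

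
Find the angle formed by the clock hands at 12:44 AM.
Hour hand position: 0 x 30 + 44 x 0.5 = 22 degrees
Minute hand position: 44 x 6 = 264 degrees
Difference: |22 - 264| = 242 degrees
Since 242 > 180, the smaller angle is 360 - 242 = 118 degrees

Final answer: 118 degrees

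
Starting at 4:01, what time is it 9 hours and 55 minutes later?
Starting time: 4:01
Adding 55 minutes to 1 minute: 1 + 55 = 56 minutes
Adding 9 hours: 4 + 9 = 13 - 12 = 1
Final time: 1:56

Final answer: 1:56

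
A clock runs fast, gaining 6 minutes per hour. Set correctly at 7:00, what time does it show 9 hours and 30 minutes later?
For every 60 true minutes, the faulty clock advances 60 + 6 = 66 minutes.
True elapsed: 9 hours and 30 minutes = 570 minutes.
Faulty clock advances: 570 x 66/60 = 627 minutes (drift: 57 minutes ahead).
Shown time: 7:00 + 627 minutes = 5:27.

Final answer: 5:27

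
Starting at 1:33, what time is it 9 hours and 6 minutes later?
Starting time: 1:33
Adding 6 minutes to 33 minutes: 33 + 6 = 39 minutes
Adding 9 hours: 1 + 9 = 10
Final time: 10:39

Final answer: 10:39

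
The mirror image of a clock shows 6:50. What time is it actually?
Reflection across the vertical (12-6) axis maps a hand at angle A degrees to (360 - A) degrees, which sends a reading of T minutes past 12:00 to (720 - T) minutes past 12:00.
Mirror reads 6:50 = 410 minutes past 12:00.
Actual time: (720 - 410) mod 720 = 310 minutes = 5:10.

Final answer: 5:10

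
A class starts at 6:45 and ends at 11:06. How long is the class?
From 6:45 to 11:06:
(11 x 60 + 6) - (6 x 60 + 45) = 666 - 405 = 261 minutes
= 4 hours and 21 minutes

Final answer: 4 hours and 21 minutes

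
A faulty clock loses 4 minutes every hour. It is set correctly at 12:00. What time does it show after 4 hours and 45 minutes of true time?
For every 60 true minutes, the faulty clock advances 60 - 4 = 56 minutes.
True elapsed: 4 hours and 45 minutes = 285 minutes.
Faulty clock advances: 285 x 56/60 = 266 minutes (drift: 19 minutes behind).
Shown time: 12:00 + 266 minutes = 4:26.

Final answer: 4:26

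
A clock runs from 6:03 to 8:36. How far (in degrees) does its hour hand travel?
The hour hand moves 0.5 degrees per minute.
Time elapsed: 8:36 - 6:03 = 153 minutes
Angular displacement: 153 x 0.5 = 76.5 degrees

Final answer: 76.5 degrees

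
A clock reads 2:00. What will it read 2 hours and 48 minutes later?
Starting time: 2:00
Adding 48 minutes to 0 minutes: 0 + 48 = 48 minutes
Adding 2 hours: 2 + 2 = 4
Final time: 4:48

Final answer: 4:48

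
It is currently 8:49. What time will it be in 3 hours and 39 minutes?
Starting time: 8:49
Adding 39 minutes to 49 minutes: 49 + 39 = 88 minutes = 1 hour and 28 minutes
Adding 3 hours: 8 + 3 + 1 (carry) = 12
Final time: 12:28

Final answer: 12:28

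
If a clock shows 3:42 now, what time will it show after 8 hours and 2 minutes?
Starting time: 3:42
Adding 2 minutes to 42 minutes: 42 + 2 = 44 minutes
Adding 8 hours: 3 + 8 = 11
Final time: 11:44

Final answer: 11:44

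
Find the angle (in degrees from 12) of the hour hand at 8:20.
The hour hand moves 30 degrees per hour and 0.5 degrees per minute.
At 8:20: (8) x 30 + 20 x 0.5 = 240 + 10 = 250 degrees

Final answer: 250 degrees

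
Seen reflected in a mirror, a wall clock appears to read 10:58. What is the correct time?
Reflection across the vertical (12-6) axis maps a hand at angle A degrees to (360 - A) degrees, which sends a reading of T minutes past 12:00 to (720 - T) minutes past 12:00.
Mirror reads 10:58 = 658 minutes past 12:00.
Actual time: (720 - 658) mod 720 = 62 minutes = 1:02.

Final answer: 1:02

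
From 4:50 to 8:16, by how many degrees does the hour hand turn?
The hour hand moves 0.5 degrees per minute.
Time elapsed: 8:16 - 4:50 = 206 minutes
Angular displacement: 206 x 0.5 = 103 degrees

Final answer: 103 degrees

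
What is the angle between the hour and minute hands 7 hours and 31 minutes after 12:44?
First find the time 7 hours and 31 minutes after 12:44.
Total minutes: 12 x 60 + 44 + 7 x 60 + 31 = 1215.
1215 mod 720 = 495 minutes = 8:15.
Now compute the angle at 8:15:
Hour hand: 8 x 30 + 15 x 0.5 = 247.5 degrees
Minute hand: 15 x 6 = 90 degrees
Difference: |247.5 - 90| = 157.5 degrees
The angle is 157.5 degrees

Final answer: 157.5 degrees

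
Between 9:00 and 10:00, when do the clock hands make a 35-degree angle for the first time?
At t minutes past 9:00, the hour hand is at 30 x 9 + 0.5t degrees and the minute hand is at 6t degrees.
The smaller angle between them is 35 degrees when |30H - 5.5t| = 35 or |30H - 5.5t| = 325.
With H = 9, solve 30 x 9 - 5.5t = +/- target for each target:
  t = (30 x 9 - 35) / 5.5 = 42.73
  t = (30 x 9 + 35) / 5.5 = 55.45
  t = (30 x 9 - 325) / 5.5 = -10 (outside (0, 60))
  t = (30 x 9 + 325) / 5.5 = 108.18 (outside (0, 60))
Valid solutions in (0, 60): {42.73, 55.45} minutes.
The first occurrence is t = 42.73 minutes.
The hands form a 35-degree angle at 42.73 minutes past 9:00.

Final answer: 42.73 minutes past 9:00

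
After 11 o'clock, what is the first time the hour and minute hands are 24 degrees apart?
At t minutes past 11:00, the hour hand is at 30 x 11 + 0.5t degrees and the minute hand is at 6t degrees.
The smaller angle between them is 24 degrees when |30H - 5.5t| = 24 or |30H - 5.5t| = 336.
With H = 11, solve 30 x 11 - 5.5t = +/- target for each target:
  t = (30 x 11 - 24) / 5.5 = 55.64
  t = (30 x 11 + 24) / 5.5 = 64.36 (outside (0, 60))
  t = (30 x 11 - 336) / 5.5 = -1.09 (outside (0, 60))
  t = (30 x 11 + 336) / 5.5 = 121.09 (outside (0, 60))
Valid solutions in (0, 60): {55.64} minutes.
The first occurrence is t = 55.64 minutes.
The hands form a 24-degree angle at 55.64 minutes past 11:00.

Final answer: 55.64 minutes past 11:00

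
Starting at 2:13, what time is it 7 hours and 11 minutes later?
Starting time: 2:13
Adding 11 minutes to 13 minutes: 13 + 11 = 24 minutes
Adding 7 hours: 2 + 7 = 9
Final time: 9:24

Final answer: 9:24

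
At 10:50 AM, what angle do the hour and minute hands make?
Hour hand position: 10 x 30 + 50 x 0.5 = 325 degrees
Minute hand position: 50 x 6 = 300 degrees
Difference: |325 - 300| = 25 degrees
The angle between the hands is 25 degrees

Final answer: 25 degrees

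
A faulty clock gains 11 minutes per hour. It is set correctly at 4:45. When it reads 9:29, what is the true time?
For every 60 true minutes, the faulty clock advances 71 minutes, so 1 faulty-clock minute corresponds to 60/71 true minutes.
From 4:45 to 9:29 on the faulty dial is 284 minutes.
True elapsed: 284 x 60/71 = 240 minutes = 4 hours.
True time: 4:45 + 4 hours = 8:45.

Final answer: 8:45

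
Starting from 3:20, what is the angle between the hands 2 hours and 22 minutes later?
First find the time 2 hours and 22 minutes after 3:20.
Total minutes: 3 x 60 + 20 + 2 x 60 + 22 = 342.
342 mod 720 = 342 minutes = 5:42.
Now compute the angle at 5:42:
Hour hand: 5 x 30 + 42 x 0.5 = 171 degrees
Minute hand: 42 x 6 = 252 degrees
Difference: |171 - 252| = 81 degrees
The angle is 81 degrees

Final answer: 81 degrees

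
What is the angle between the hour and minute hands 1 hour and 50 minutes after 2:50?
First find the time 1 hour and 50 minutes after 2:50.
Total minutes: 2 x 60 + 50 + 1 x 60 + 50 = 280.
280 mod 720 = 280 minutes = 4:40.
Now compute the angle at 4:40:
Hour hand: 4 x 30 + 40 x 0.5 = 140 degrees
Minute hand: 40 x 6 = 240 degrees
Difference: |140 - 240| = 100 degrees
The angle is 100 degrees

Final answer: 100 degrees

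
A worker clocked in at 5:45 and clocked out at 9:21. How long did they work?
From 5:45 to 9:21:
(9 x 60 + 21) - (5 x 60 + 45) = 561 - 345 = 216 minutes
= 3 hours and 36 minutes

Final answer: 3 hours and 36 minutes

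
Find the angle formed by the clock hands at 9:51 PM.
Hour hand position: 9 x 30 + 51 x 0.5 = 295.5 degrees
Minute hand position: 51 x 6 = 306 degrees
Difference: |295.5 - 306| = 10.5 degrees
The angle between the hands is 10.5 degrees

Final answer: 10.5 degrees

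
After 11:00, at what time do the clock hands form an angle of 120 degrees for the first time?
At t minutes past 11:00, the hour hand is at 30 x 11 + 0.5t degrees and the minute hand is at 6t degrees.
The smaller angle between them is 120 degrees when |30H - 5.5t| = 120 or |30H - 5.5t| = 240.
With H = 11, solve 30 x 11 - 5.5t = +/- target for each target:
  t = (30 x 11 - 120) / 5.5 = 38.18
  t = (30 x 11 + 120) / 5.5 = 81.82 (outside (0, 60))
  t = (30 x 11 - 240) / 5.5 = 16.36
  t = (30 x 11 + 240) / 5.5 = 103.64 (outside (0, 60))
Valid solutions in (0, 60): {16.36, 38.18} minutes.
The first occurrence is t = 16.36 minutes.
The hands form a 120-degree angle at 16.36 minutes past 11:00.

Final answer: 16.36 minutes past 11:00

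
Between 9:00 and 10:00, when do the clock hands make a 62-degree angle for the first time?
At t minutes past 9:00, the hour hand is at 30 x 9 + 0.5t degrees and the minute hand is at 6t degrees.
The smaller angle between them is 62 degrees when |30H - 5.5t| = 62 or |30H - 5.5t| = 298.
With H = 9, solve 30 x 9 - 5.5t = +/- target for each target:
  t = (30 x 9 - 62) / 5.5 = 37.82
  t = (30 x 9 + 62) / 5.5 = 60.36 (outside (0, 60))
  t = (30 x 9 - 298) / 5.5 = -5.09 (outside (0, 60))
  t = (30 x 9 + 298) / 5.5 = 103.27 (outside (0, 60))
Valid solutions in (0, 60): {37.82} minutes.
The first occurrence is t = 37.82 minutes.
The hands form a 62-degree angle at 37.82 minutes past 9:00.

Final answer: 37.82 minutes past 9:00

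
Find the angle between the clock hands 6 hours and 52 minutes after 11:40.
First find the time 6 hours and 52 minutes after 11:40.
Total minutes: 11 x 60 + 40 + 6 x 60 + 52 = 1112.
1112 mod 720 = 392 minutes = 6:32.
Now compute the angle at 6:32:
Hour hand: 6 x 30 + 32 x 0.5 = 196 degrees
Minute hand: 32 x 6 = 192 degrees
Difference: |196 - 192| = 4 degrees
The angle is 4 degrees

Final answer: 4 degrees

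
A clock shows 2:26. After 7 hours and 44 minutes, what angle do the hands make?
First find the time 7 hours and 44 minutes after 2:26.
Total minutes: 2 x 60 + 26 + 7 x 60 + 44 = 610.
610 mod 720 = 610 minutes = 10:10.
Now compute the angle at 10:10:
Hour hand: 10 x 30 + 10 x 0.5 = 305 degrees
Minute hand: 10 x 6 = 60 degrees
Difference: |305 - 60| = 245 degrees
Smaller angle: 360 - 245 = 115 degrees

Final answer: 115 degrees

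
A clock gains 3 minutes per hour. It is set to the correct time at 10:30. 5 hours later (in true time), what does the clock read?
For every 60 true minutes, the faulty clock advances 60 + 3 = 63 minutes.
True elapsed: 5 hours = 300 minutes.
Faulty clock advances: 300 x 63/60 = 315 minutes (drift: 15 minutes ahead).
Shown time: 10:30 + 315 minutes = 3:45.

Final answer: 3:45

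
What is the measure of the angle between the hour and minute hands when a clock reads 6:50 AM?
Hour hand position: 6 x 30 + 50 x 0.5 = 205 degrees
Minute hand position: 50 x 6 = 300 degrees
Difference: |205 - 300| = 95 degrees
The angle between the hands is 95 degrees

Final answer: 95 degrees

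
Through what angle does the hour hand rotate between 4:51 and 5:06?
The hour hand moves 0.5 degrees per minute.
Time elapsed: 5:06 - 4:51 = 15 minutes
Angular displacement: 15 x 0.5 = 7.5 degrees

Final answer: 7.5 degrees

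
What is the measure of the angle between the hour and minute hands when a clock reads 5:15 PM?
Hour hand position: 5 x 30 + 15 x 0.5 = 157.5 degrees
Minute hand position: 15 x 6 = 90 degrees
Difference: |157.5 - 90| = 67.5 degrees
The angle between the hands is 67.5 degrees

Final answer: 67.5 degrees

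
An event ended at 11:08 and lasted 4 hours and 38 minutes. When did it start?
Starting time: 11:08 = 668 total minutes past 12:00
Subtracting: 4 hours and 38 minutes = 278 minutes
668 - 278 = 390 minutes
= 6 hours and 30 minutes past 12:00 = 6:30

Final answer: 6:30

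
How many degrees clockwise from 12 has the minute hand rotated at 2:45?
The minute hand moves 6 degrees per minute.
At 2:45: 45 x 6 = 270 degrees

Final answer: 270 degrees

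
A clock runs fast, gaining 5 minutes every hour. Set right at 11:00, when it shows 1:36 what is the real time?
For every 60 true minutes, the faulty clock advances 65 minutes, so 1 faulty-clock minute corresponds to 60/65 true minutes.
From 11:00 to 1:36 on the faulty dial is 156 minutes.
True elapsed: 156 x 60/65 = 144 minutes = 2 hours and 24 minutes.
True time: 11:00 + 2 hours and 24 minutes = 1:24.

Final answer: 1:24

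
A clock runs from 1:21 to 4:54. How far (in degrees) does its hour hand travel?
The hour hand moves 0.5 degrees per minute.
Time elapsed: 4:54 - 1:21 = 213 minutes
Angular displacement: 213 x 0.5 = 106.5 degrees

Final answer: 106.5 degrees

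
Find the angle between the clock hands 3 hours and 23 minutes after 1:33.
First find the time 3 hours and 23 minutes after 1:33.
Total minutes: 1 x 60 + 33 + 3 x 60 + 23 = 296.
296 mod 720 = 296 minutes = 4:56.
Now compute the angle at 4:56:
Hour hand: 4 x 30 + 56 x 0.5 = 148 degrees
Minute hand: 56 x 6 = 336 degrees
Difference: |148 - 336| = 188 degrees
Smaller angle: 360 - 188 = 172 degrees

Final answer: 172 degrees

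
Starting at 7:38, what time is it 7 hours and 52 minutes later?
Starting time: 7:38
Adding 52 minutes to 38 minutes: 38 + 52 = 90 minutes = 1 hour and 30 minutes
Adding 7 hours: 7 + 7 + 1 (carry) = 15 - 12 = 3
Final time: 3:30

Final answer: 3:30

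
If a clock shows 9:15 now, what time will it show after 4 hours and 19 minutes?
Starting time: 9:15
Adding 19 minutes to 15 minutes: 15 + 19 = 34 minutes
Adding 4 hours: 9 + 4 = 13 - 12 = 1
Final time: 1:34

Final answer: 1:34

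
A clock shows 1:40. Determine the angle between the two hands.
Hour hand position: 1 x 30 + 40 x 0.5 = 50 degrees
Minute hand position: 40 x 6 = 240 degrees
Difference: |50 - 240| = 190 degrees
Since 190 > 180, the smaller angle is 360 - 190 = 170 degrees

Final answer: 170 degrees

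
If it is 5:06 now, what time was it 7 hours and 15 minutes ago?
Starting time: 5:06 = 306 total minutes past 12:00
Subtracting: 7 hours and 15 minutes = 435 minutes
306 - 435 = -129 (negative, add 12 hours = 720) = 591 minutes
= 9 hours and 51 minutes past 12:00 = 9:51

Final answer: 9:51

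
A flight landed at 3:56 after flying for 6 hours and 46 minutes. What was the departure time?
Starting time: 3:56 = 236 total minutes past 12:00
Subtracting: 6 hours and 46 minutes = 406 minutes
236 - 406 = -170 (negative, add 12 hours = 720) = 550 minutes
= 9 hours and 10 minutes past 12:00 = 9:10

Final answer: 9:10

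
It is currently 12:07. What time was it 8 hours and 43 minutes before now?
Starting time: 12:07 = 7 total minutes past 12:00
Subtracting: 8 hours and 43 minutes = 523 minutes
7 - 523 = -516 (negative, add 12 hours = 720) = 204 minutes
= 3 hours and 24 minutes past 12:00 = 3:24

Final answer: 3:24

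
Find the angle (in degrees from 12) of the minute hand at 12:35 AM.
The minute hand moves 6 degrees per minute.
At 12:35: 35 x 6 = 210 degrees

Final answer: 210 degrees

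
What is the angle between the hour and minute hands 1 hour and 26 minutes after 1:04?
First find the time 1 hour and 26 minutes after 1:04.
Total minutes: 1 x 60 + 4 + 1 x 60 + 26 = 150.
150 mod 720 = 150 minutes = 2:30.
Now compute the angle at 2:30:
Hour hand: 2 x 30 + 30 x 0.5 = 75 degrees
Minute hand: 30 x 6 = 180 degrees
Difference: |75 - 180| = 105 degrees
The angle is 105 degrees

Final answer: 105 degrees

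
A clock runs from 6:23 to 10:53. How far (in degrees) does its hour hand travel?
The hour hand moves 0.5 degrees per minute.
Time elapsed: 10:53 - 6:23 = 270 minutes
Angular displacement: 270 x 0.5 = 135 degrees

Final answer: 135 degrees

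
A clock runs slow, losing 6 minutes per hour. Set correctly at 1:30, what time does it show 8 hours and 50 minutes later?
For every 60 true minutes, the faulty clock advances 60 - 6 = 54 minutes.
True elapsed: 8 hours and 50 minutes = 530 minutes.
Faulty clock advances: 530 x 54/60 = 477 minutes (drift: 53 minutes behind).
Shown time: 1:30 + 477 minutes = 9:27.

Final answer: 9:27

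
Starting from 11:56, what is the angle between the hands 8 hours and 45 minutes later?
First find the time 8 hours and 45 minutes after 11:56.
Total minutes: 11 x 60 + 56 + 8 x 60 + 45 = 1241.
1241 mod 720 = 521 minutes = 8:41.
Now compute the angle at 8:41:
Hour hand: 8 x 30 + 41 x 0.5 = 260.5 degrees
Minute hand: 41 x 6 = 246 degrees
Difference: |260.5 - 246| = 14.5 degrees
The angle is 14.5 degrees

Final answer: 14.5 degrees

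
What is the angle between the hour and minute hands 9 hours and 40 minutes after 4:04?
First find the time 9 hours and 40 minutes after 4:04.
Total minutes: 4 x 60 + 4 + 9 x 60 + 40 = 824.
824 mod 720 = 104 minutes = 1:44.
Now compute the angle at 1:44:
Hour hand: 1 x 30 + 44 x 0.5 = 52 degrees
Minute hand: 44 x 6 = 264 degrees
Difference: |52 - 264| = 212 degrees
Smaller angle: 360 - 212 = 148 degrees

Final answer: 148 degrees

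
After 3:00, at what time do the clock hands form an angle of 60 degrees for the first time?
At t minutes past 3:00, the hour hand is at 30 x 3 + 0.5t degrees and the minute hand is at 6t degrees.
The smaller angle between them is 60 degrees when |30H - 5.5t| = 60 or |30H - 5.5t| = 300.
With H = 3, solve 30 x 3 - 5.5t = +/- target for each target:
  t = (30 x 3 - 60) / 5.5 = 5.45
  t = (30 x 3 + 60) / 5.5 = 27.27
  t = (30 x 3 - 300) / 5.5 = -38.18 (outside (0, 60))
  t = (30 x 3 + 300) / 5.5 = 70.91 (outside (0, 60))
Valid solutions in (0, 60): {5.45, 27.27} minutes.
The first occurrence is t = 5.45 minutes.
The hands form a 60-degree angle at 5.45 minutes past 3:00.

Final answer: 5.45 minutes past 3:00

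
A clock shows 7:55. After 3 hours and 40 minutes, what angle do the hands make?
First find the time 3 hours and 40 minutes after 7:55.
Total minutes: 7 x 60 + 55 + 3 x 60 + 40 = 695.
695 mod 720 = 695 minutes = 11:35.
Now compute the angle at 11:35:
Hour hand: 11 x 30 + 35 x 0.5 = 347.5 degrees
Minute hand: 35 x 6 = 210 degrees
Difference: |347.5 - 210| = 137.5 degrees
The angle is 137.5 degrees

Final answer: 137.5 degrees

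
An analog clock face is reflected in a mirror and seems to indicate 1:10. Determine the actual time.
Reflection across the vertical (12-6) axis maps a hand at angle A degrees to (360 - A) degrees, which sends a reading of T minutes past 12:00 to (720 - T) minutes past 12:00.
Mirror reads 1:10 = 70 minutes past 12:00.
Actual time: (720 - 70) mod 720 = 650 minutes = 10:50.

Final answer: 10:50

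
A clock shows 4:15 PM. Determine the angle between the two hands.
Hour hand position: 4 x 30 + 15 x 0.5 = 127.5 degrees
Minute hand position: 15 x 6 = 90 degrees
Difference: |127.5 - 90| = 37.5 degrees
The angle between the hands is 37.5 degrees

Final answer: 37.5 degrees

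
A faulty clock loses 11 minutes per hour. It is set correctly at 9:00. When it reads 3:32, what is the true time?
For every 60 true minutes, the faulty clock advances 49 minutes, so 1 faulty-clock minute corresponds to 60/49 true minutes.
From 9:00 to 3:32 on the faulty dial is 392 minutes.
True elapsed: 392 x 60/49 = 480 minutes = 8 hours.
True time: 9:00 + 8 hours = 5:00.

Final answer: 5:00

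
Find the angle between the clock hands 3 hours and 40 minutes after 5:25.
First find the time 3 hours and 40 minutes after 5:25.
Total minutes: 5 x 60 + 25 + 3 x 60 + 40 = 545.
545 mod 720 = 545 minutes = 9:05.
Now compute the angle at 9:05:
Hour hand: 9 x 30 + 5 x 0.5 = 272.5 degrees
Minute hand: 5 x 6 = 30 degrees
Difference: |272.5 - 30| = 242.5 degrees
Smaller angle: 360 - 242.5 = 117.5 degrees

Final answer: 117.5 degrees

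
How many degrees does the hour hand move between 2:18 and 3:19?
The hour hand moves 0.5 degrees per minute.
Time elapsed: 3:19 - 2:18 = 61 minutes
Angular displacement: 61 x 0.5 = 30.5 degrees

Final answer: 30.5 degrees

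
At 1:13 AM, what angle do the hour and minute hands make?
Hour hand position: 1 x 30 + 13 x 0.5 = 36.5 degrees
Minute hand position: 13 x 6 = 78 degrees
Difference: |36.5 - 78| = 41.5 degrees
The angle between the hands is 41.5 degrees

Final answer: 41.5 degrees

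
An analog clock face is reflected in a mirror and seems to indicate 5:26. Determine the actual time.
Reflection across the vertical (12-6) axis maps a hand at angle A degrees to (360 - A) degrees, which sends a reading of T minutes past 12:00 to (720 - T) minutes past 12:00.
Mirror reads 5:26 = 326 minutes past 12:00.
Actual time: (720 - 326) mod 720 = 394 minutes = 6:34.

Final answer: 6:34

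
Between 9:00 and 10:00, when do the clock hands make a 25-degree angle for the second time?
At t minutes past 9:00, the hour hand is at 30 x 9 + 0.5t degrees and the minute hand is at 6t degrees.
The smaller angle between them is 25 degrees when |30H - 5.5t| = 25 or |30H - 5.5t| = 335.
With H = 9, solve 30 x 9 - 5.5t = +/- target for each target:
  t = (30 x 9 - 25) / 5.5 = 44.55
  t = (30 x 9 + 25) / 5.5 = 53.64
  t = (30 x 9 - 335) / 5.5 = -11.82 (outside (0, 60))
  t = (30 x 9 + 335) / 5.5 = 110 (outside (0, 60))
Valid solutions in (0, 60): {44.55, 53.64} minutes.
The second occurrence is t = 53.64 minutes.
The hands form a 25-degree angle at 53.64 minutes past 9:00.

Final answer: 53.64 minutes past 9:00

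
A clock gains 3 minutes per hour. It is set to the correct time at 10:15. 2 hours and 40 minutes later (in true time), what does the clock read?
For every 60 true minutes, the faulty clock advances 60 + 3 = 63 minutes.
True elapsed: 2 hours and 40 minutes = 160 minutes.
Faulty clock advances: 160 x 63/60 = 168 minutes (drift: 8 minutes ahead).
Shown time: 10:15 + 168 minutes = 1:03.

Final answer: 1:03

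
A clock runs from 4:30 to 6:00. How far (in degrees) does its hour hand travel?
The hour hand moves 0.5 degrees per minute.
Time elapsed: 6:00 - 4:30 = 90 minutes
Angular displacement: 90 x 0.5 = 45 degrees

Final answer: 45 degrees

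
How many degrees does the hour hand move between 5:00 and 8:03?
The hour hand moves 0.5 degrees per minute.
Time elapsed: 8:03 - 5:00 = 183 minutes
Angular displacement: 183 x 0.5 = 91.5 degrees

Final answer: 91.5 degrees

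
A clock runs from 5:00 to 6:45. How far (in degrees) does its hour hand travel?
The hour hand moves 0.5 degrees per minute.
Time elapsed: 6:45 - 5:00 = 105 minutes
Angular displacement: 105 x 0.5 = 52.5 degrees

Final answer: 52.5 degrees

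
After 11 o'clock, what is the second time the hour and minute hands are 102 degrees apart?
At t minutes past 11:00, the hour hand is at 30 x 11 + 0.5t degrees and the minute hand is at 6t degrees.
The smaller angle between them is 102 degrees when |30H - 5.5t| = 102 or |30H - 5.5t| = 258.
With H = 11, solve 30 x 11 - 5.5t = +/- target for each target:
  t = (30 x 11 - 102) / 5.5 = 41.45
  t = (30 x 11 + 102) / 5.5 = 78.55 (outside (0, 60))
  t = (30 x 11 - 258) / 5.5 = 13.09
  t = (30 x 11 + 258) / 5.5 = 106.91 (outside (0, 60))
Valid solutions in (0, 60): {13.09, 41.45} minutes.
The second occurrence is t = 41.45 minutes.
The hands form a 102-degree angle at 41.45 minutes past 11:00.

Final answer: 41.45 minutes past 11:00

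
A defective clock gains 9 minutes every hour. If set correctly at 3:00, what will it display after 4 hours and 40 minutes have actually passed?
For every 60 true minutes, the faulty clock advances 60 + 9 = 69 minutes.
True elapsed: 4 hours and 40 minutes = 280 minutes.
Faulty clock advances: 280 x 69/60 = 322 minutes (drift: 42 minutes ahead).
Shown time: 3:00 + 322 minutes = 8:22.

Final answer: 8:22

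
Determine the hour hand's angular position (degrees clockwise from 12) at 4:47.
The hour hand moves 30 degrees per hour and 0.5 degrees per minute.
At 4:47: (4) x 30 + 47 x 0.5 = 120 + 23.5 = 143.5 degrees

Final answer: 143.5 degrees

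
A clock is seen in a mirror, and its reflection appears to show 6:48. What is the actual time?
Reflection across the vertical (12-6) axis maps a hand at angle A degrees to (360 - A) degrees, which sends a reading of T minutes past 12:00 to (720 - T) minutes past 12:00.
Mirror reads 6:48 = 408 minutes past 12:00.
Actual time: (720 - 408) mod 720 = 312 minutes = 5:12.

Final answer: 5:12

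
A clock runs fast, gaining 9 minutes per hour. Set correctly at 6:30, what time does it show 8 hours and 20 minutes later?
For every 60 true minutes, the faulty clock advances 60 + 9 = 69 minutes.
True elapsed: 8 hours and 20 minutes = 500 minutes.
Faulty clock advances: 500 x 69/60 = 575 minutes (drift: 75 minutes ahead).
Shown time: 6:30 + 575 minutes = 4:05.

Final answer: 4:05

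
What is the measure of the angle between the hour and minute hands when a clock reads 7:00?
Hour hand position: 7 x 30 + 0 x 0.5 = 210 degrees
Minute hand position: 0 x 6 = 0 degrees
Difference: |210 - 0| = 210 degrees
Since 210 > 180, the smaller angle is 360 - 210 = 150 degrees

Final answer: 150 degrees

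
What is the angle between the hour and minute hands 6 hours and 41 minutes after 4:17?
First find the time 6 hours and 41 minutes after 4:17.
Total minutes: 4 x 60 + 17 + 6 x 60 + 41 = 658.
658 mod 720 = 658 minutes = 10:58.
Now compute the angle at 10:58:
Hour hand: 10 x 30 + 58 x 0.5 = 329 degrees
Minute hand: 58 x 6 = 348 degrees
Difference: |329 - 348| = 19 degrees
The angle is 19 degrees

Final answer: 19 degrees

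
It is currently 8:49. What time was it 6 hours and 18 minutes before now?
Starting time: 8:49 = 529 total minutes past 12:00
Subtracting: 6 hours and 18 minutes = 378 minutes
529 - 378 = 151 minutes
= 2 hours and 31 minutes past 12:00 = 2:31

Final answer: 2:31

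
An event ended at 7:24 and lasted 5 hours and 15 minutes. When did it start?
Starting time: 7:24 = 444 total minutes past 12:00
Subtracting: 5 hours and 15 minutes = 315 minutes
444 - 315 = 129 minutes
= 2 hours and 9 minutes past 12:00 = 2:09

Final answer: 2:09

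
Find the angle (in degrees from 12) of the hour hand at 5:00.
The hour hand moves 30 degrees per hour and 0.5 degrees per minute.
At 5:00: (5) x 30 + 0 x 0.5 = 150 + 0 = 150 degrees

Final answer: 150 degrees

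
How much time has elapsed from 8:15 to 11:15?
From 8:15 to 11:15:
(11 x 60 + 15) - (8 x 60 + 15) = 675 - 495 = 180 minutes
= 3 hours

Final answer: 3 hours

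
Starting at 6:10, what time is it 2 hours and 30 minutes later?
Starting time: 6:10
Adding 30 minutes to 10 minutes: 10 + 30 = 40 minutes
Adding 2 hours: 6 + 2 = 8
Final time: 8:40

Final answer: 8:40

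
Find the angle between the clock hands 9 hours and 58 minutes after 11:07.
First find the time 9 hours and 58 minutes after 11:07.
Total minutes: 11 x 60 + 7 + 9 x 60 + 58 = 1265.
1265 mod 720 = 545 minutes = 9:05.
Now compute the angle at 9:05:
Hour hand: 9 x 30 + 5 x 0.5 = 272.5 degrees
Minute hand: 5 x 6 = 30 degrees
Difference: |272.5 - 30| = 242.5 degrees
Smaller angle: 360 - 242.5 = 117.5 degrees

Final answer: 117.5 degrees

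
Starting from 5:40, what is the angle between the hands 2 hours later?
First find the time 2 hours after 5:40.
Total minutes: 5 x 60 + 40 + 2 x 60 + 0 = 460.
460 mod 720 = 460 minutes = 7:40.
Now compute the angle at 7:40:
Hour hand: 7 x 30 + 40 x 0.5 = 230 degrees
Minute hand: 40 x 6 = 240 degrees
Difference: |230 - 240| = 10 degrees
The angle is 10 degrees

Final answer: 10 degrees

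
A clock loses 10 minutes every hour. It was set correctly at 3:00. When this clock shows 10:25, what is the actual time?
For every 60 true minutes, the faulty clock advances 50 minutes, so 1 faulty-clock minute corresponds to 60/50 true minutes.
From 3:00 to 10:25 on the faulty dial is 445 minutes.
True elapsed: 445 x 60/50 = 534 minutes = 8 hours and 54 minutes.
True time: 3:00 + 8 hours and 54 minutes = 11:54.

Final answer: 11:54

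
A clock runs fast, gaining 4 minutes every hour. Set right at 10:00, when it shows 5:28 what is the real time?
For every 60 true minutes, the faulty clock advances 64 minutes, so 1 faulty-clock minute corresponds to 60/64 true minutes.
From 10:00 to 5:28 on the faulty dial is 448 minutes.
True elapsed: 448 x 60/64 = 420 minutes = 7 hours.
True time: 10:00 + 7 hours = 5:00.

Final answer: 5:00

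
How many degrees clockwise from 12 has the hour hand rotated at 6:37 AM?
The hour hand moves 30 degrees per hour and 0.5 degrees per minute.
At 6:37: (6) x 30 + 37 x 0.5 = 180 + 18.5 = 198.5 degrees

Final answer: 198.5 degrees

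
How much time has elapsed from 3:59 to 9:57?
From 3:59 to 9:57:
(9 x 60 + 57) - (3 x 60 + 59) = 597 - 239 = 358 minutes
= 5 hours and 58 minutes

Final answer: 5 hours and 58 minutes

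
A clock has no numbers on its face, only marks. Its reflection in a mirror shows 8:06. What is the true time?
Reflection across the vertical (12-6) axis maps a hand at angle A degrees to (360 - A) degrees, which sends a reading of T minutes past 12:00 to (720 - T) minutes past 12:00.
Mirror reads 8:06 = 486 minutes past 12:00.
Actual time: (720 - 486) mod 720 = 234 minutes = 3:54.

Final answer: 3:54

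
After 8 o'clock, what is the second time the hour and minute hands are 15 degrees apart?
At t minutes past 8:00, the hour hand is at 30 x 8 + 0.5t degrees and the minute hand is at 6t degrees.
The smaller angle between them is 15 degrees when |30H - 5.5t| = 15 or |30H - 5.5t| = 345.
With H = 8, solve 30 x 8 - 5.5t = +/- target for each target:
  t = (30 x 8 - 15) / 5.5 = 40.91
  t = (30 x 8 + 15) / 5.5 = 46.36
  t = (30 x 8 - 345) / 5.5 = -19.09 (outside (0, 60))
  t = (30 x 8 + 345) / 5.5 = 106.36 (outside (0, 60))
Valid solutions in (0, 60): {40.91, 46.36} minutes.
The second occurrence is t = 46.36 minutes.
The hands form a 15-degree angle at 46.36 minutes past 8:00.

Final answer: 46.36 minutes past 8:00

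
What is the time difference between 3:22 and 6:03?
From 3:22 to 6:03:
(6 x 60 + 3) - (3 x 60 + 22) = 363 - 202 = 161 minutes
= 2 hours and 41 minutes

Final answer: 2 hours and 41 minutes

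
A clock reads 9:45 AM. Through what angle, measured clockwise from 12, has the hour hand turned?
The hour hand moves 30 degrees per hour and 0.5 degrees per minute.
At 9:45: (9) x 30 + 45 x 0.5 = 270 + 22.5 = 292.5 degrees

Final answer: 292.5 degrees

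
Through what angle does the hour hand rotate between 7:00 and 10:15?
The hour hand moves 0.5 degrees per minute.
Time elapsed: 10:15 - 7:00 = 195 minutes
Angular displacement: 195 x 0.5 = 97.5 degrees

Final answer: 97.5 degrees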